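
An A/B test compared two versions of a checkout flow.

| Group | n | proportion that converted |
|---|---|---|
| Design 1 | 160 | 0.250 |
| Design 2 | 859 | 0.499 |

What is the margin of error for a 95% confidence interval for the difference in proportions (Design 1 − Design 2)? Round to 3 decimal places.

0.075

SE₁ = √(p̂₁(1−p̂₁)/n₁) = √(0.2500·0.7500/160) = 0.03423; SE₂ = √(0.4990·0.5010/859) = 0.01706.
Independent samples: SE of the difference = √(SE₁² + SE₂²) = √(0.0011716929 + 0.0002910436) = 0.03825.
z* for 95% confidence is 1.960, so the margin of error is 1.960 × 0.03825 = 0.07497.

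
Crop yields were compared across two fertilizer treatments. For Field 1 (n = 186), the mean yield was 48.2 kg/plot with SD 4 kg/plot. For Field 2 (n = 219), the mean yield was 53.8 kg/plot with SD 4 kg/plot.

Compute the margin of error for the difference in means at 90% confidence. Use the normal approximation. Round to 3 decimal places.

0.656

SE₁ = s₁/√n₁ = 4/√186 = 0.2933; SE₂ = 4/√219 = 0.2703.
Independent samples, unequal variances: SE_diff = √(SE₁² + SE₂²) = √(0.08602489 + 0.07306209) = 0.3989.
z* = 1.645, so margin of error = 1.645 × 0.3989 = 0.6562.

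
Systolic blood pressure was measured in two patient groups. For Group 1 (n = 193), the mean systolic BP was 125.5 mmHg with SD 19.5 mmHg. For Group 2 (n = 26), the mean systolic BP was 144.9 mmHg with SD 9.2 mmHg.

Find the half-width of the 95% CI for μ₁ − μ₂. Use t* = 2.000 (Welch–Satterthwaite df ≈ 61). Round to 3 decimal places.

4.572

Per-group SEs: s₁/√n₁ = 19.5/√193 = 1.4036, s₂/√n₂ = 9.2/√26 = 1.8043.
Unpooled SE of the difference: √(1.97009296 + 3.25549849) = 2.2860.
Margin of error = t* · SE = 2.000 × 2.2860 = 4.5720.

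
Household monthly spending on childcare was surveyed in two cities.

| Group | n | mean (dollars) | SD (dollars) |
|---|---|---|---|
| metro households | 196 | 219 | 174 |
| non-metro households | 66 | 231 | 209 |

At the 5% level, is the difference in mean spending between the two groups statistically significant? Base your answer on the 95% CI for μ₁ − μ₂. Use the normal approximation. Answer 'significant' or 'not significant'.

Standard errors of each mean: 174/√196 = 12.4286 and 209/√66 = 25.7261.
SE(x̄₁ − x̄₂) = √(12.4286² + 25.7261²) = 28.5710 for independent samples with unequal variances.
With z* = 1.960, the margin is 1.960 × 28.5710 = 55.9992.
x̄₁ − x̄₂ = 219 − 231 = -12.0000; the interval is -12.0000 ± 55.9992 = (-67.9992, 43.9992).
The interval (-67.9992, 43.9992) contains 0, so the difference is not significant.

not significant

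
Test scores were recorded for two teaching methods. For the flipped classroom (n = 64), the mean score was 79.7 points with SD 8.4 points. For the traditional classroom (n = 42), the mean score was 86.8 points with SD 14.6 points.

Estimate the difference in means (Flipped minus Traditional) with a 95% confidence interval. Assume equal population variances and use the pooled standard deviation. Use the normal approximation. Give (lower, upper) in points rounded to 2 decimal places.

Pooled variance s_p² = [63·8.4² + 41·14.6²] / (64+42−2) = 126.7773, so s_p = 11.2595.
SE_diff = s_p·√(1/n₁ + 1/n₂) = 11.2595·√(1/64 + 1/42) = 2.2359.
z* = 1.960; margin = 1.960 × 2.2359 = 4.3824.
Difference = 79.7 − 86.8 = -7.1000.
-7.1000 ± 4.3824 → (-11.48, -2.72).

(-11.48, -2.72)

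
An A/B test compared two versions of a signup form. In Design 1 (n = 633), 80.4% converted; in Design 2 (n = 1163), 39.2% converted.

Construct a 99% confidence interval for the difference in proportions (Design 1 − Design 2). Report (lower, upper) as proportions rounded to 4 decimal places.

(0.3571, 0.4669)

The two standard errors are √(0.8040×0.1960/633) = 0.01578 and √(0.3920×0.6080/1163) = 0.01432.
Because the samples are independent, SE_diff = √(0.01578² + 0.01432²) = 0.02131.
Using z* = 2.576 for 99%, ME = 2.576 × 0.02131 = 0.05489.
p̂₁ − p̂₂ = 0.4120; interval 0.4120 ± 0.05489 gives (0.3571, 0.4669).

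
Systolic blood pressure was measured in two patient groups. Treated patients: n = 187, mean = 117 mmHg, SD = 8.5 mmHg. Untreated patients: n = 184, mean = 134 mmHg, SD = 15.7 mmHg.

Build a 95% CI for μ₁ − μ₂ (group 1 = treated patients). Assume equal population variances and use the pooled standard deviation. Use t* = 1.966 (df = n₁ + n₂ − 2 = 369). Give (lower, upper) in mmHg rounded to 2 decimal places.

s_p = √[((n₁−1)s₁² + (n₂−1)s₂²)/(n₁+n₂−2)] = √[(186·8.5² + 183·15.7²)/369] = 12.5961.
SE = 12.5961·√(1/187 + 1/184) = 1.3080.
With t* = 1.966, margin = 1.966 × 1.3080 = 2.5715.
x̄₁ − x̄₂ = 117 − 134 = -17.0000; interval -17.0000 ± 2.5715 = (-19.57, -14.43).

(-19.57, -14.43)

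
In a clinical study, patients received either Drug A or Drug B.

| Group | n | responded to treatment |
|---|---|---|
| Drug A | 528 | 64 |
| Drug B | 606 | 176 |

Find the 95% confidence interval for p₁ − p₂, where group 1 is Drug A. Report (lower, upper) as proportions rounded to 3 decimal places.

(-0.215, -0.124)

p̂₁ = 64/528 = 0.1212 and p̂₂ = 176/606 = 0.2904.
SE₁ = √(p̂₁(1−p̂₁)/n₁) = √(0.1212·0.8788/528) = 0.01420; SE₂ = √(0.2904·0.7096/606) = 0.01844.
Independent samples: SE of the difference = √(SE₁² + SE₂²) = √(0.00020164 + 0.0003400336) = 0.02327.
z* for 95% confidence is 1.960, so the margin of error is 1.960 × 0.02327 = 0.04561.
Point estimate p̂₁ − p̂₂ = 0.1212 − 0.2904 = -0.1692.
-0.1692 ± 0.04561 → (-0.215, -0.124).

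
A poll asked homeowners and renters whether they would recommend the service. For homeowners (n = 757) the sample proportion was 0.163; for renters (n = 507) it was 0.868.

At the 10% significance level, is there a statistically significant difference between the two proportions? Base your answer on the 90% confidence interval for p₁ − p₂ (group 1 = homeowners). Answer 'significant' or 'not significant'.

significant

Each SE is √(p̂(1−p̂)/n): √(0.1630·0.8370/757) = 0.01342 and √(0.8680·0.1320/507) = 0.01503.
SE(p̂₁ − p̂₂) = √(SE₁² + SE₂²) = √(0.0001800964 + 0.0002259009) = 0.02015, since the two samples are independent.
At 90% confidence z* = 1.645; margin = 1.645 × 0.02015 = 0.03315.
The difference is 0.1630 − 0.8680 = -0.7050, so the interval is -0.7050 ± 0.03315 = (-0.73815, -0.67185).
The interval (-0.73815, -0.67185) does not contain 0, so the difference is significant.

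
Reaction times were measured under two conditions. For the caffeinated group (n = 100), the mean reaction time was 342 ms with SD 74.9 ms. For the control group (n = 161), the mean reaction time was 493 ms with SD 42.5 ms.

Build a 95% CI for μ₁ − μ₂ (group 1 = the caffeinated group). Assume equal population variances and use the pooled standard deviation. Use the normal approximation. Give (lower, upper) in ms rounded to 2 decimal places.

(-165.25, -136.75)

s_p = √[((n₁−1)s₁² + (n₂−1)s₂²)/(n₁+n₂−2)] = √[(99·74.9² + 160·42.5²)/259] = 57.0981.
SE = 57.0981·√(1/100 + 1/161) = 7.2699.
With z* = 1.960, margin = 1.960 × 7.2699 = 14.2490.
x̄₁ − x̄₂ = 342 − 493 = -151.0000; interval -151.0000 ± 14.2490 = (-165.25, -136.75).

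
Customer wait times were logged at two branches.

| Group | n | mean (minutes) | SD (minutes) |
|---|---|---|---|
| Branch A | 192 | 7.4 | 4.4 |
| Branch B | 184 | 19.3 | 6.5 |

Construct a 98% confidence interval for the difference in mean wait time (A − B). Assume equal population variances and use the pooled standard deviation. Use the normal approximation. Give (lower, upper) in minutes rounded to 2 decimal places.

(-13.23, -10.57)

s_p = √[((n₁−1)s₁² + (n₂−1)s₂²)/(n₁+n₂−2)] = √[(191·4.4² + 183·6.5²)/374] = 5.5281.
SE = 5.5281·√(1/192 + 1/184) = 0.5703.
With z* = 2.326, margin = 2.326 × 0.5703 = 1.3265.
x̄₁ − x̄₂ = 7.4 − 19.3 = -11.9000; interval -11.9000 ± 1.3265 = (-13.23, -10.57).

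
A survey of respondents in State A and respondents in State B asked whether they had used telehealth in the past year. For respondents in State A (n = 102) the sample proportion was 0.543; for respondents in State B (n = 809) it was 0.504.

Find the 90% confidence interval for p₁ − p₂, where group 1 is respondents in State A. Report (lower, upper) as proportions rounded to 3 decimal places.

SE₁ = √(p̂₁(1−p̂₁)/n₁) = √(0.5430·0.4570/102) = 0.04932; SE₂ = √(0.5040·0.4960/809) = 0.01758.
Independent samples: SE of the difference = √(SE₁² + SE₂²) = √(0.0024324624 + 0.0003090564) = 0.05236.
z* for 90% confidence is 1.645, so the margin of error is 1.645 × 0.05236 = 0.08613.
Point estimate p̂₁ − p̂₂ = 0.5430 − 0.5040 = 0.0390.
0.0390 ± 0.08613 → (-0.047, 0.125).

(-0.047, 0.125)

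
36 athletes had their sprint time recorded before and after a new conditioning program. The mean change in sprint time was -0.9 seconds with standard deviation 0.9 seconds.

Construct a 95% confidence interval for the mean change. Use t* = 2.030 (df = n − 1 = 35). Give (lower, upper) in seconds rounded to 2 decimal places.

This is a matched-pairs design, so SE = s_d/√n = 0.9/√36 = 0.1500.
Margin = 2.030 × 0.1500 = 0.3045; the interval is -0.9 ± 0.3045 = (-1.20, -0.60).

(-1.20, -0.60)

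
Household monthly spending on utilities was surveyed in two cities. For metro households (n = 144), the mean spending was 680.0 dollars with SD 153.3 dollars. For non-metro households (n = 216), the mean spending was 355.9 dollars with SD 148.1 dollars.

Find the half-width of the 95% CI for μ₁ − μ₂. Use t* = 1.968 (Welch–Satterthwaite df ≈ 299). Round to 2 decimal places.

SE₁ = s₁/√n₁ = 153.3/√144 = 12.7750; SE₂ = 148.1/√216 = 10.0769.
Independent samples, unequal variances: SE_diff = √(SE₁² + SE₂²) = √(163.200625 + 101.54391361) = 16.2710.
t* = 1.968, so margin of error = 1.968 × 16.2710 = 32.0213.

32.02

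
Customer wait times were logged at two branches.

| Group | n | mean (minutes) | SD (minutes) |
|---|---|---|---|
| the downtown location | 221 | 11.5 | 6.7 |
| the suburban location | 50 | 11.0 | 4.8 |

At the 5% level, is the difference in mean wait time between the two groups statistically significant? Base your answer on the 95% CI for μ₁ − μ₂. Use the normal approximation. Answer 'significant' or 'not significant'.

not significant

Per-group SEs: s₁/√n₁ = 6.7/√221 = 0.4507, s₂/√n₂ = 4.8/√50 = 0.6788.
Unpooled SE of the difference: √(0.20313049 + 0.46076944) = 0.8148.
Margin of error = z* · SE = 1.960 × 0.8148 = 1.5970.
x̄₁ − x̄₂ = 11.5 − 11.0 = 0.5000.
CI: 0.5000 ± 1.5970 = (-1.0970, 2.0970).
The interval (-1.0970, 2.0970) contains 0, so the difference is not significant.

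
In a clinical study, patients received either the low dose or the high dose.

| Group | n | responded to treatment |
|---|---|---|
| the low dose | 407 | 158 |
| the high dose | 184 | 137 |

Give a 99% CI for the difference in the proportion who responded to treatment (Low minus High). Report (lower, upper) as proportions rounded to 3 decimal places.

First, p̂₁ = 158/407 = 0.3882; p̂₂ = 137/184 = 0.7446.
The two standard errors are √(0.3882×0.6118/407) = 0.02416 and √(0.7446×0.2554/184) = 0.03215.
Because the samples are independent, SE_diff = √(0.02416² + 0.03215²) = 0.04022.
Using z* = 2.576 for 99%, ME = 2.576 × 0.04022 = 0.10361.
p̂₁ − p̂₂ = -0.3564; interval -0.3564 ± 0.10361 gives (-0.460, -0.253).

(-0.460, -0.253)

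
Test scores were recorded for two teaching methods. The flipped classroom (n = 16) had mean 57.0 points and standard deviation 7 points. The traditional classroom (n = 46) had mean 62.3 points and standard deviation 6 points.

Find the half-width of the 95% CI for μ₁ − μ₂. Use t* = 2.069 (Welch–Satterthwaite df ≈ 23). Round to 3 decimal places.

Per-group SEs: s₁/√n₁ = 7/√16 = 1.7500, s₂/√n₂ = 6/√46 = 0.8847.
Unpooled SE of the difference: √(3.0625 + 0.78269409) = 1.9609.
Margin of error = t* · SE = 2.069 × 1.9609 = 4.0571.

4.057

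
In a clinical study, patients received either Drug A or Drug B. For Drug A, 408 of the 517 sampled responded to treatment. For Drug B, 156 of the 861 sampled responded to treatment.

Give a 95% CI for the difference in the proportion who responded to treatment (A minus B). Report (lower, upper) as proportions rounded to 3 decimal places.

p̂₁ = 408/517 = 0.7892 and p̂₂ = 156/861 = 0.1812.
SE₁ = √(p̂₁(1−p̂₁)/n₁) = √(0.7892·0.2108/517) = 0.01794; SE₂ = √(0.1812·0.8188/861) = 0.01313.
Independent samples: SE of the difference = √(SE₁² + SE₂²) = √(0.0003218436 + 0.0001723969) = 0.02223.
z* for 95% confidence is 1.960, so the margin of error is 1.960 × 0.02223 = 0.04357.
Point estimate p̂₁ − p̂₂ = 0.7892 − 0.1812 = 0.6080.
0.6080 ± 0.04357 → (0.564, 0.652).

(0.564, 0.652)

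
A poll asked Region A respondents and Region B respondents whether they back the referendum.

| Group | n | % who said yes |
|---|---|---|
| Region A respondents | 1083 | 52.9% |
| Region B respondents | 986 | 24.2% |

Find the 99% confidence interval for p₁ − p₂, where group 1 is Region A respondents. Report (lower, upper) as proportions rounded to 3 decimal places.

(0.234, 0.340)

The two standard errors are √(0.5290×0.4710/1083) = 0.01517 and √(0.2420×0.7580/986) = 0.01364.
Because the samples are independent, SE_diff = √(0.01517² + 0.01364²) = 0.02040.
Using z* = 2.576 for 99%, ME = 2.576 × 0.02040 = 0.05255.
p̂₁ − p̂₂ = 0.2870; interval 0.2870 ± 0.05255 gives (0.234, 0.340).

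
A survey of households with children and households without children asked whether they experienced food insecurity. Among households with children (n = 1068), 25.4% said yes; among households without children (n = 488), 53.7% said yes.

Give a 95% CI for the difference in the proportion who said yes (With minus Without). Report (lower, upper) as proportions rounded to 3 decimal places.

(-0.334, -0.232)

The two standard errors are √(0.2540×0.7460/1068) = 0.01332 and √(0.5370×0.4630/488) = 0.02257.
Because the samples are independent, SE_diff = √(0.01332² + 0.02257²) = 0.02621.
Using z* = 1.960 for 95%, ME = 1.960 × 0.02621 = 0.05137.
p̂₁ − p̂₂ = -0.2830; interval -0.2830 ± 0.05137 gives (-0.334, -0.232).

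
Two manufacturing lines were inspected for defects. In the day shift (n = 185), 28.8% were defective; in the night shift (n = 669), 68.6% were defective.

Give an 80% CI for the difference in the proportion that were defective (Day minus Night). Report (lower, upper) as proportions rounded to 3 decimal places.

(-0.446, -0.350)

The two standard errors are √(0.2880×0.7120/185) = 0.03329 and √(0.6860×0.3140/669) = 0.01794.
Because the samples are independent, SE_diff = √(0.03329² + 0.01794²) = 0.03782.
Using z* = 1.282 for 80%, ME = 1.282 × 0.03782 = 0.04849.
p̂₁ − p̂₂ = -0.3980; interval -0.3980 ± 0.04849 gives (-0.446, -0.350).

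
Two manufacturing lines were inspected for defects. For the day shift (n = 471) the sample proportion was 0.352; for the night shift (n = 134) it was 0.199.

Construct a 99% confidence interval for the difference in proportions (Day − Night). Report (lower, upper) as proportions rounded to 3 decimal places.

(0.048, 0.258)

Each SE is √(p̂(1−p̂)/n): √(0.3520·0.6480/471) = 0.02201 and √(0.1990·0.8010/134) = 0.03449.
SE(p̂₁ − p̂₂) = √(SE₁² + SE₂²) = √(0.0004844401 + 0.0011895601) = 0.04091, since the two samples are independent.
At 99% confidence z* = 2.576; margin = 2.576 × 0.04091 = 0.10538.
The difference is 0.3520 − 0.1990 = 0.1530, so the interval is 0.1530 ± 0.10538 = (0.048, 0.258).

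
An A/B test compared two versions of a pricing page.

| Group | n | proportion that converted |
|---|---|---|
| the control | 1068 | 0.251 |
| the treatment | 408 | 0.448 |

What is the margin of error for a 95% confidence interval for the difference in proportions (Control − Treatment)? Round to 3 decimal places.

The two standard errors are √(0.2510×0.7490/1068) = 0.01327 and √(0.4480×0.5520/408) = 0.02462.
Because the samples are independent, SE_diff = √(0.01327² + 0.02462²) = 0.02797.
Using z* = 1.960 for 95%, ME = 1.960 × 0.02797 = 0.05482.

0.055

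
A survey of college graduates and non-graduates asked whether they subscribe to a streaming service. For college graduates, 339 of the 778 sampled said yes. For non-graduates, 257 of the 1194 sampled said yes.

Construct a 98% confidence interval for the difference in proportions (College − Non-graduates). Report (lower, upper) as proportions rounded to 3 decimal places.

First, p̂₁ = 339/778 = 0.4357; p̂₂ = 257/1194 = 0.2152.
The two standard errors are √(0.4357×0.5643/778) = 0.01778 and √(0.2152×0.7848/1194) = 0.01189.
Because the samples are independent, SE_diff = √(0.01778² + 0.01189²) = 0.02139.
Using z* = 2.326 for 98%, ME = 2.326 × 0.02139 = 0.04975.
p̂₁ − p̂₂ = 0.2205; interval 0.2205 ± 0.04975 gives (0.171, 0.270).

(0.171, 0.270)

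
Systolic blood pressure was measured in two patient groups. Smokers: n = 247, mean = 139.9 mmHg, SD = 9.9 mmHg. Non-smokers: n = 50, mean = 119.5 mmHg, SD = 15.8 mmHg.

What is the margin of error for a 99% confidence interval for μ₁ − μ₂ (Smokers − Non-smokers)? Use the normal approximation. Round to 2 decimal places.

SE₁ = s₁/√n₁ = 9.9/√247 = 0.6299; SE₂ = 15.8/√50 = 2.2345.
Independent samples, unequal variances: SE_diff = √(SE₁² + SE₂²) = √(0.39677401 + 4.99299025) = 2.3216.
z* = 2.576, so margin of error = 2.576 × 2.3216 = 5.9804.

5.98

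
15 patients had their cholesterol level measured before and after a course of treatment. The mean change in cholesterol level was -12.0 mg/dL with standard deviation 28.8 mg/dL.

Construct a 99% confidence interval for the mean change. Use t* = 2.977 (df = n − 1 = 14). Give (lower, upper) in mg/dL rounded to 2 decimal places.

(-34.14, 10.14)

This is a matched-pairs design, so SE = s_d/√n = 28.8/√15 = 7.4361.
Margin = 2.977 × 7.4361 = 22.1373; the interval is -12.0 ± 22.1373 = (-34.14, 10.14).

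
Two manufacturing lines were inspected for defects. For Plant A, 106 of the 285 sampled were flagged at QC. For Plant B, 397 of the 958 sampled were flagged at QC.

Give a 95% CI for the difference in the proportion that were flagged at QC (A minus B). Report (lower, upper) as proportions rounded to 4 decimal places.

p̂₁ = 106/285 = 0.3719 and p̂₂ = 397/958 = 0.4144.
SE₁ = √(p̂₁(1−p̂₁)/n₁) = √(0.3719·0.6281/285) = 0.02863; SE₂ = √(0.4144·0.5856/958) = 0.01592.
Independent samples: SE of the difference = √(SE₁² + SE₂²) = √(0.0008196769 + 0.0002534464) = 0.03276.
z* for 95% confidence is 1.960, so the margin of error is 1.960 × 0.03276 = 0.06421.
Point estimate p̂₁ − p̂₂ = 0.3719 − 0.4144 = -0.0425.
-0.0425 ± 0.06421 → (-0.1067, 0.0217).

(-0.1067, 0.0217)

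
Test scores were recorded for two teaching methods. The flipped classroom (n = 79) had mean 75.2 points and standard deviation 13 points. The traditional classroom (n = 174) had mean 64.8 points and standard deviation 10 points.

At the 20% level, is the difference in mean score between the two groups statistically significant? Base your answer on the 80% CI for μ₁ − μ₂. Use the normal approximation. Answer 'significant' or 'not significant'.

significant

SE₁ = s₁/√n₁ = 13/√79 = 1.4626; SE₂ = 10/√174 = 0.7581.
Independent samples, unequal variances: SE_diff = √(SE₁² + SE₂²) = √(2.13919876 + 0.57471561) = 1.6474.
z* = 1.282, so margin of error = 1.282 × 1.6474 = 2.1120.
Difference in means = 75.2 − 64.8 = 10.4000.
10.4000 ± 2.1120 → (8.2880, 12.5120).
The interval (8.2880, 12.5120) does not contain 0, so the difference is significant.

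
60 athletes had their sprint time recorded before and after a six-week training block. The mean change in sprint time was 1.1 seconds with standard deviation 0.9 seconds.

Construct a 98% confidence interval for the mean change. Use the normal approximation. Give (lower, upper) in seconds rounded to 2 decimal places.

(0.83, 1.37)

This is a matched-pairs design, so SE = s_d/√n = 0.9/√60 = 0.1162.
Margin = 2.326 × 0.1162 = 0.2703; the interval is 1.1 ± 0.2703 = (0.83, 1.37).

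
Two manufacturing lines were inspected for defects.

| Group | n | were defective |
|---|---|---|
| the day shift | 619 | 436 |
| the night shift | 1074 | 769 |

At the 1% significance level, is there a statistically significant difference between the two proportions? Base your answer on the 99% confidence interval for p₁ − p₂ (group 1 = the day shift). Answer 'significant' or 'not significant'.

not significant

Sample proportions: 436/619 = 0.7044, 769/1074 = 0.7160.
Each SE is √(p̂(1−p̂)/n): √(0.7044·0.2956/619) = 0.01834 and √(0.7160·0.2840/1074) = 0.01376.
SE(p̂₁ − p̂₂) = √(SE₁² + SE₂²) = √(0.0003363556 + 0.0001893376) = 0.02293, since the two samples are independent.
At 99% confidence z* = 2.576; margin = 2.576 × 0.02293 = 0.05907.
The difference is 0.7044 − 0.7160 = -0.0116, so the interval is -0.0116 ± 0.05907 = (-0.07067, 0.04747).
The interval (-0.07067, 0.04747) contains 0, so the difference is not significant.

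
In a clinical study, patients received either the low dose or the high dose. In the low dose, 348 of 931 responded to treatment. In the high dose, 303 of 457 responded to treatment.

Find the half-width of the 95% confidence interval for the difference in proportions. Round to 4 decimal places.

0.0533

Sample proportions: 348/931 = 0.3738, 303/457 = 0.6630.
Each SE is √(p̂(1−p̂)/n): √(0.3738·0.6262/931) = 0.01586 and √(0.6630·0.3370/457) = 0.02211.
SE(p̂₁ − p̂₂) = √(SE₁² + SE₂²) = √(0.0002515396 + 0.0004888521) = 0.02721, since the two samples are independent.
At 95% confidence z* = 1.960; margin = 1.960 × 0.02721 = 0.05333.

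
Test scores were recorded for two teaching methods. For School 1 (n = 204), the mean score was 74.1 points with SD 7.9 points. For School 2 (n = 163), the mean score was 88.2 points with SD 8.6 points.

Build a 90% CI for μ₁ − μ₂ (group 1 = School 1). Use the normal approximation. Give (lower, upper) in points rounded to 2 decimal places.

(-15.53, -12.67)

SE₁ = s₁/√n₁ = 7.9/√204 = 0.5531; SE₂ = 8.6/√163 = 0.6736.
Independent samples, unequal variances: SE_diff = √(SE₁² + SE₂²) = √(0.30591961 + 0.45373696) = 0.8716.
z* = 1.645, so margin of error = 1.645 × 0.8716 = 1.4338.
Difference in means = 74.1 − 88.2 = -14.1000.
-14.1000 ± 1.4338 → (-15.53, -12.67).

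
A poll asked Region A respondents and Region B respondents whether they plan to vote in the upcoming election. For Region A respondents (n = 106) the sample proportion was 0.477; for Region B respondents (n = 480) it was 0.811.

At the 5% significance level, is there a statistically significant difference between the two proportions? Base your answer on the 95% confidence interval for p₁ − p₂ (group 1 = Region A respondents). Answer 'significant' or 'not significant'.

significant

The two standard errors are √(0.4770×0.5230/106) = 0.04851 and √(0.8110×0.1890/480) = 0.01787.
Because the samples are independent, SE_diff = √(0.04851² + 0.01787²) = 0.05170.
Using z* = 1.960 for 95%, ME = 1.960 × 0.05170 = 0.10133.
p̂₁ − p̂₂ = -0.3340; interval -0.3340 ± 0.10133 gives (-0.43533, -0.23267).
The interval (-0.43533, -0.23267) does not contain 0, so the difference is significant.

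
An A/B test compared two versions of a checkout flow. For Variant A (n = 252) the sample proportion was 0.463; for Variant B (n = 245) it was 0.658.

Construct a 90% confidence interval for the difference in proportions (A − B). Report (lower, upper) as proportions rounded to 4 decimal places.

(-0.2668, -0.1232)

SE₁ = √(p̂₁(1−p̂₁)/n₁) = √(0.4630·0.5370/252) = 0.03141; SE₂ = √(0.6580·0.3420/245) = 0.03031.
Independent samples: SE of the difference = √(SE₁² + SE₂²) = √(0.0009865881 + 0.0009186961) = 0.04365.
z* for 90% confidence is 1.645, so the margin of error is 1.645 × 0.04365 = 0.07180.
Point estimate p̂₁ − p̂₂ = 0.4630 − 0.6580 = -0.1950.
-0.1950 ± 0.07180 → (-0.2668, -0.1232).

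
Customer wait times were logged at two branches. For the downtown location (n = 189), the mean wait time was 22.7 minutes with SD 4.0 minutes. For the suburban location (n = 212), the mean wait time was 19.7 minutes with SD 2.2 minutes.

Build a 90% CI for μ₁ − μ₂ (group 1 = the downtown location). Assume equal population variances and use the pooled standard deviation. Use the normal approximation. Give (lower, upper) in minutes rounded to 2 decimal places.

Pooled variance s_p² = [188·4.0² + 211·2.2²] / (189+212−2) = 10.0983, so s_p = 3.1778.
SE_diff = s_p·√(1/n₁ + 1/n₂) = 3.1778·√(1/189 + 1/212) = 0.3179.
z* = 1.645; margin = 1.645 × 0.3179 = 0.5229.
Difference = 22.7 − 19.7 = 3.0000.
3.0000 ± 0.5229 → (2.48, 3.52).

(2.48, 3.52)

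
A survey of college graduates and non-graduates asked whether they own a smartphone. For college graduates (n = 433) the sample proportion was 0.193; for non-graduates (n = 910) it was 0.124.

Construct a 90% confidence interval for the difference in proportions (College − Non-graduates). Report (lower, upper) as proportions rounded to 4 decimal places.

(0.0330, 0.1050)

The two standard errors are √(0.1930×0.8070/433) = 0.01897 and √(0.1240×0.8760/910) = 0.01093.
Because the samples are independent, SE_diff = √(0.01897² + 0.01093²) = 0.02189.
Using z* = 1.645 for 90%, ME = 1.645 × 0.02189 = 0.03601.
p̂₁ − p̂₂ = 0.0690; interval 0.0690 ± 0.03601 gives (0.0330, 0.1050).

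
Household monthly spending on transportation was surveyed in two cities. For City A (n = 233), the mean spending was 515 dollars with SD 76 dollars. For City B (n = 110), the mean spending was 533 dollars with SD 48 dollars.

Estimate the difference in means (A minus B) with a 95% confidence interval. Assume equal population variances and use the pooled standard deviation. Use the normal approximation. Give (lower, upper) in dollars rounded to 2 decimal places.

(-33.49, -2.51)

Pooled variance s_p² = [232·76² + 109·48²] / (233+110−2) = 4666.1818, so s_p = 68.3095.
SE_diff = s_p·√(1/n₁ + 1/n₂) = 68.3095·√(1/233 + 1/110) = 7.9023.
z* = 1.960; margin = 1.960 × 7.9023 = 15.4885.
Difference = 515 − 533 = -18.0000.
-18.0000 ± 15.4885 → (-33.49, -2.51).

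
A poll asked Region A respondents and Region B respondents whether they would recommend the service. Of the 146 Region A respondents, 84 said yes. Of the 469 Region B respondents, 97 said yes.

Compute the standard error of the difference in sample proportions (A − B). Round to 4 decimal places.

Sample proportions: 84/146 = 0.5753, 97/469 = 0.2068.
Each SE is √(p̂(1−p̂)/n): √(0.5753·0.4247/146) = 0.04091 and √(0.2068·0.7932/469) = 0.01870.
SE(p̂₁ − p̂₂) = √(SE₁² + SE₂²) = √(0.0016736281 + 0.00034969) = 0.04498, since the two samples are independent.

0.0450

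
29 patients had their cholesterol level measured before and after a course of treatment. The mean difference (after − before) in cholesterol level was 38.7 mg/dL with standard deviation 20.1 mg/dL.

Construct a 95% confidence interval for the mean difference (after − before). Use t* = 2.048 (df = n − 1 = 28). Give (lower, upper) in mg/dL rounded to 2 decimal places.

(31.06, 46.34)

This is a matched-pairs design, so SE = s_d/√n = 20.1/√29 = 3.7325.
Margin = 2.048 × 3.7325 = 7.6442; the interval is 38.7 ± 7.6442 = (31.06, 46.34).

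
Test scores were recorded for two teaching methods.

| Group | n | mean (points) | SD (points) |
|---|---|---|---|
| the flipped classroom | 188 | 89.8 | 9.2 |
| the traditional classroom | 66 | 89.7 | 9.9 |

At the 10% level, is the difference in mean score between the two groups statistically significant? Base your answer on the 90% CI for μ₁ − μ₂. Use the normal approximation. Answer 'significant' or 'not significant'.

not significant

Standard errors of each mean: 9.2/√188 = 0.6710 and 9.9/√66 = 1.2186.
SE(x̄₁ − x̄₂) = √(0.6710² + 1.2186²) = 1.3911 for independent samples with unequal variances.
With z* = 1.645, the margin is 1.645 × 1.3911 = 2.2884.
x̄₁ − x̄₂ = 89.8 − 89.7 = 0.1000; the interval is 0.1000 ± 2.2884 = (-2.1884, 2.3884).
The interval (-2.1884, 2.3884) contains 0, so the difference is not significant.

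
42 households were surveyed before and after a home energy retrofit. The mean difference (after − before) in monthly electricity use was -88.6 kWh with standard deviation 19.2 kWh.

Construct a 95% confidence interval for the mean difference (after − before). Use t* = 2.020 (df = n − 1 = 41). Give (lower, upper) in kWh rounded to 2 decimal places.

(-94.58, -82.62)

Paired design: SE = s_d/√n = 19.2/√42 = 2.9626.
t* = 2.020; margin of error = 2.020 × 2.9626 = 5.9845.
-88.6 ± 5.9845 → (-94.58, -82.62).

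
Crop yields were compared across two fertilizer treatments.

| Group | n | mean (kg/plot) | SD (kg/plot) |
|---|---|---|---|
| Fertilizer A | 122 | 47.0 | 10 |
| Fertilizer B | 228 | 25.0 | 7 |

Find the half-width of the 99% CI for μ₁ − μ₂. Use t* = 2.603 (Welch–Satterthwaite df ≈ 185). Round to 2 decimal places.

Standard errors of each mean: 10/√122 = 0.9054 and 7/√228 = 0.4636.
SE(x̄₁ − x̄₂) = √(0.9054² + 0.4636²) = 1.0172 for independent samples with unequal variances.
With t* = 2.603, the margin is 2.603 × 1.0172 = 2.6478.

2.65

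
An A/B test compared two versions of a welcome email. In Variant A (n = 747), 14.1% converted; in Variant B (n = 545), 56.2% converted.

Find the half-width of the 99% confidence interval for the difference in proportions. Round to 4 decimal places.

0.0638

Each SE is √(p̂(1−p̂)/n): √(0.1410·0.8590/747) = 0.01273 and √(0.5620·0.4380/545) = 0.02125.
SE(p̂₁ − p̂₂) = √(SE₁² + SE₂²) = √(0.0001620529 + 0.0004515625) = 0.02477, since the two samples are independent.
At 99% confidence z* = 2.576; margin = 2.576 × 0.02477 = 0.06381.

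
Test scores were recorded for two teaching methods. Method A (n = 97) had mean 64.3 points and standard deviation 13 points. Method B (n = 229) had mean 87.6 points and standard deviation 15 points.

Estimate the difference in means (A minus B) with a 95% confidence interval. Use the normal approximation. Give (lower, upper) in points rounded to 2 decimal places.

(-26.54, -20.06)

Per-group SEs: s₁/√n₁ = 13/√97 = 1.3200, s₂/√n₂ = 15/√229 = 0.9912.
Unpooled SE of the difference: √(1.7424 + 0.98247744) = 1.6507.
Margin of error = z* · SE = 1.960 × 1.6507 = 3.2354.
x̄₁ − x̄₂ = 64.3 − 87.6 = -23.3000.
CI: -23.3000 ± 3.2354 = (-26.54, -20.06).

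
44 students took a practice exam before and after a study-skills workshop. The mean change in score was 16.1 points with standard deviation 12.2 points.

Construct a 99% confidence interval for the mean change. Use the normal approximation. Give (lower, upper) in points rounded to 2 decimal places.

Paired design: SE = s_d/√n = 12.2/√44 = 1.8392.
z* = 2.576; margin of error = 2.576 × 1.8392 = 4.7378.
16.1 ± 4.7378 → (11.36, 20.84).

(11.36, 20.84)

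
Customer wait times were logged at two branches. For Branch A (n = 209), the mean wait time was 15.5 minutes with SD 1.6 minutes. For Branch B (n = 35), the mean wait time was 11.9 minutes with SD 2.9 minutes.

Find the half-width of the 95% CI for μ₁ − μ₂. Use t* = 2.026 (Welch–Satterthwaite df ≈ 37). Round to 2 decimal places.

Per-group SEs: s₁/√n₁ = 1.6/√209 = 0.1107, s₂/√n₂ = 2.9/√35 = 0.4902.
Unpooled SE of the difference: √(0.01225449 + 0.24029604) = 0.5025.
Margin of error = t* · SE = 2.026 × 0.5025 = 1.0181.

1.02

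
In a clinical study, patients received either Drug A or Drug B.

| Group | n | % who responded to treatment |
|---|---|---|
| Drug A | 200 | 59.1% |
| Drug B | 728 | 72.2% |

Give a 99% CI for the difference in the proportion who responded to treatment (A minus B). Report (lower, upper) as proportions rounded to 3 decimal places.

(-0.230, -0.032)

SE₁ = √(p̂₁(1−p̂₁)/n₁) = √(0.5910·0.4090/200) = 0.03476; SE₂ = √(0.7220·0.2780/728) = 0.01660.
Independent samples: SE of the difference = √(SE₁² + SE₂²) = √(0.0012082576 + 0.00027556) = 0.03852.
z* for 99% confidence is 2.576, so the margin of error is 2.576 × 0.03852 = 0.09923.
Point estimate p̂₁ − p̂₂ = 0.5910 − 0.7220 = -0.1310.
-0.1310 ± 0.09923 → (-0.230, -0.032).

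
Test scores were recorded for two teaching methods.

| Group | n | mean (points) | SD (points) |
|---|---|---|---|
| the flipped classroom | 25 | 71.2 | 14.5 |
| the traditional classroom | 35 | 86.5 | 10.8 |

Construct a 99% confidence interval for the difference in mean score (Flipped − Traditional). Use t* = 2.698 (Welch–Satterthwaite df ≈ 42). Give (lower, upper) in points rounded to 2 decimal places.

(-24.55, -6.05)

Standard errors of each mean: 14.5/√25 = 2.9000 and 10.8/√35 = 1.8255.
SE(x̄₁ − x̄₂) = √(2.9000² + 1.8255²) = 3.4267 for independent samples with unequal variances.
With t* = 2.698, the margin is 2.698 × 3.4267 = 9.2452.
x̄₁ − x̄₂ = 71.2 − 86.5 = -15.3000; the interval is -15.3000 ± 9.2452 = (-24.55, -6.05).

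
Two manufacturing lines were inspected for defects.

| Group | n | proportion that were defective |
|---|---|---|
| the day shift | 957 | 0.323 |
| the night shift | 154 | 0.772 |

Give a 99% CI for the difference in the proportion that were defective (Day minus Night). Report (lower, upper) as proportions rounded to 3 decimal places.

Each SE is √(p̂(1−p̂)/n): √(0.3230·0.6770/957) = 0.01512 and √(0.7720·0.2280/154) = 0.03381.
SE(p̂₁ − p̂₂) = √(SE₁² + SE₂²) = √(0.0002286144 + 0.0011431161) = 0.03704, since the two samples are independent.
At 99% confidence z* = 2.576; margin = 2.576 × 0.03704 = 0.09542.
The difference is 0.3230 − 0.7720 = -0.4490, so the interval is -0.4490 ± 0.09542 = (-0.544, -0.354).

(-0.544, -0.354)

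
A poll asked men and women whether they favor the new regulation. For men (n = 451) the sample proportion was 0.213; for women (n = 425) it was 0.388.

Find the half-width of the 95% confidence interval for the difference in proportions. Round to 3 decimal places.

SE₁ = √(p̂₁(1−p̂₁)/n₁) = √(0.2130·0.7870/451) = 0.01928; SE₂ = √(0.3880·0.6120/425) = 0.02364.
Independent samples: SE of the difference = √(SE₁² + SE₂²) = √(0.0003717184 + 0.0005588496) = 0.03051.
z* for 95% confidence is 1.960, so the margin of error is 1.960 × 0.03051 = 0.05980.

0.060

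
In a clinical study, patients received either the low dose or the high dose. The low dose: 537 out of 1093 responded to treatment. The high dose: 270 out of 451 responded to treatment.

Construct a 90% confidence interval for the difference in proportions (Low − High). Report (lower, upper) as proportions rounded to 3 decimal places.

First, p̂₁ = 537/1093 = 0.4913; p̂₂ = 270/451 = 0.5987.
The two standard errors are √(0.4913×0.5087/1093) = 0.01512 and √(0.5987×0.4013/451) = 0.02308.
Because the samples are independent, SE_diff = √(0.01512² + 0.02308²) = 0.02759.
Using z* = 1.645 for 90%, ME = 1.645 × 0.02759 = 0.04539.
p̂₁ − p̂₂ = -0.1074; interval -0.1074 ± 0.04539 gives (-0.153, -0.062).

(-0.153, -0.062)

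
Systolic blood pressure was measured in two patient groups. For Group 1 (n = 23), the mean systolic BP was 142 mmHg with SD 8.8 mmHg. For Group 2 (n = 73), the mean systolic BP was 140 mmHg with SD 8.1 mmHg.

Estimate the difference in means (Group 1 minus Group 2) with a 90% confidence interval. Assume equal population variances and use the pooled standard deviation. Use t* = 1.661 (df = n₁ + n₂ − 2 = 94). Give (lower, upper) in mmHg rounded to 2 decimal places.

s_p = √[((n₁−1)s₁² + (n₂−1)s₂²)/(n₁+n₂−2)] = √[(22·8.8² + 72·8.1²)/94] = 8.2691.
SE = 8.2691·√(1/23 + 1/73) = 1.9773.
With t* = 1.661, margin = 1.661 × 1.9773 = 3.2843.
x̄₁ − x̄₂ = 142 − 140 = 2.0000; interval 2.0000 ± 3.2843 = (-1.28, 5.28).

(-1.28, 5.28)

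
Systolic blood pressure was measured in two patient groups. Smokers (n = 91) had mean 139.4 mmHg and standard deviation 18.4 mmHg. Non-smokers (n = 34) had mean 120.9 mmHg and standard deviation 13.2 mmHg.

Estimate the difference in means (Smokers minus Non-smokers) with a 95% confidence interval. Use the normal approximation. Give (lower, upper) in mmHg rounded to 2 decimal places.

(12.67, 24.33)

Standard errors of each mean: 18.4/√91 = 1.9288 and 13.2/√34 = 2.2638.
SE(x̄₁ − x̄₂) = √(1.9288² + 2.2638²) = 2.9741 for independent samples with unequal variances.
With z* = 1.960, the margin is 1.960 × 2.9741 = 5.8292.
x̄₁ − x̄₂ = 139.4 − 120.9 = 18.5000; the interval is 18.5000 ± 5.8292 = (12.67, 24.33).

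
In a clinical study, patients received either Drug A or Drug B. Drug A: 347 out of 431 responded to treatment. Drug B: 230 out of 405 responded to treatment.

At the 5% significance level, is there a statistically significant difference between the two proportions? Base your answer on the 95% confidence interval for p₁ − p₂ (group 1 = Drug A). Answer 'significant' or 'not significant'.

First, p̂₁ = 347/431 = 0.8051; p̂₂ = 230/405 = 0.5679.
The two standard errors are √(0.8051×0.1949/431) = 0.01908 and √(0.5679×0.4321/405) = 0.02462.
Because the samples are independent, SE_diff = √(0.01908² + 0.02462²) = 0.03115.
Using z* = 1.960 for 95%, ME = 1.960 × 0.03115 = 0.06105.
p̂₁ − p̂₂ = 0.2372; interval 0.2372 ± 0.06105 gives (0.17615, 0.29825).
The interval (0.17615, 0.29825) does not contain 0, so the difference is significant.

significant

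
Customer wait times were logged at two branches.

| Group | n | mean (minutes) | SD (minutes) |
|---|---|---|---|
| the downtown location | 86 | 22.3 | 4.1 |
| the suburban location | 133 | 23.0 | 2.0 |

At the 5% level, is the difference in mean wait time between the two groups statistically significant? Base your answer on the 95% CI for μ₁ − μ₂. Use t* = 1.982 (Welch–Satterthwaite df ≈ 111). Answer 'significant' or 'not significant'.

not significant

Per-group SEs: s₁/√n₁ = 4.1/√86 = 0.4421, s₂/√n₂ = 2.0/√133 = 0.1734.
Unpooled SE of the difference: √(0.19545241 + 0.03006756) = 0.4749.
Margin of error = t* · SE = 1.982 × 0.4749 = 0.9413.
x̄₁ − x̄₂ = 22.3 − 23.0 = -0.7000.
CI: -0.7000 ± 0.9413 = (-1.6413, 0.2413).
The interval (-1.6413, 0.2413) contains 0, so the difference is not significant.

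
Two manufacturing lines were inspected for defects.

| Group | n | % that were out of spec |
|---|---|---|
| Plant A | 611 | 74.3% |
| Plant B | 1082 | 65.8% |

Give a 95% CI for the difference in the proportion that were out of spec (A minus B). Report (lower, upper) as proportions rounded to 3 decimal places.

(0.040, 0.130)

SE₁ = √(p̂₁(1−p̂₁)/n₁) = √(0.7430·0.2570/611) = 0.01768; SE₂ = √(0.6580·0.3420/1082) = 0.01442.
Independent samples: SE of the difference = √(SE₁² + SE₂²) = √(0.0003125824 + 0.0002079364) = 0.02281.
z* for 95% confidence is 1.960, so the margin of error is 1.960 × 0.02281 = 0.04471.
Point estimate p̂₁ − p̂₂ = 0.7430 − 0.6580 = 0.0850.
0.0850 ± 0.04471 → (0.040, 0.130).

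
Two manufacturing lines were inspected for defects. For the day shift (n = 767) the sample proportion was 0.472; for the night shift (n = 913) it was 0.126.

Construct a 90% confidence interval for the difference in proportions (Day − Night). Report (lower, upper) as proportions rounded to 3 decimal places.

SE₁ = √(p̂₁(1−p̂₁)/n₁) = √(0.4720·0.5280/767) = 0.01803; SE₂ = √(0.1260·0.8740/913) = 0.01098.
Independent samples: SE of the difference = √(SE₁² + SE₂²) = √(0.0003250809 + 0.0001205604) = 0.02111.
z* for 90% confidence is 1.645, so the margin of error is 1.645 × 0.02111 = 0.03473.
Point estimate p̂₁ − p̂₂ = 0.4720 − 0.1260 = 0.3460.
0.3460 ± 0.03473 → (0.311, 0.381).

(0.311, 0.381)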